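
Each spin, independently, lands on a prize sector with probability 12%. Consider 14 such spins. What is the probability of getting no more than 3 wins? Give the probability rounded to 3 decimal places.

0.923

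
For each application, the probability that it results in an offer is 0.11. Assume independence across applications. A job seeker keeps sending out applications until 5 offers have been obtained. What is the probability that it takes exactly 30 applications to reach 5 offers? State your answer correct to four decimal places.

Y = trial on which the fifth success occurs; negative binomial, r=5, p=0.11.
P(Y=30) = C(29,4) · p^5 · (1−p)^25
= 23751 · 1.6105e-05 · 0.054294 = 0.020768

0.0208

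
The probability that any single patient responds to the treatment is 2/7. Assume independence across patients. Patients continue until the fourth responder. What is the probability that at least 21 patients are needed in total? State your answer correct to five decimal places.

Needing more than 20 patients ⇔ fewer than 4 successes in the first 20. With X ~ Binomial(20, 0.285714), P(Y > 20) = P(X ≤ 3).
  k=0: C(20,0)·0.285714^0·0.714286^20 = 0.0011952
  k=1: C(20,1)·0.285714^1·0.714286^19 = 0.0095616
  k=2: C(20,2)·0.285714^2·0.714286^18 = 0.0363340
  k=3: C(20,3)·0.285714^3·0.714286^17 = 0.0872015
P(X ≤ 3) = 0.1342923

0.13429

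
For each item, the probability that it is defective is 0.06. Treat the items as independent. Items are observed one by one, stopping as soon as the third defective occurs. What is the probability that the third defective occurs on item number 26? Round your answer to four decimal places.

Y = trial on which the third success occurs; negative binomial, r=3, p=0.06.
P(Y=26) = C(25,2) · p^3 · (1−p)^23
= 300 · 0.000216 · 0.24096 = 0.015614

0.0156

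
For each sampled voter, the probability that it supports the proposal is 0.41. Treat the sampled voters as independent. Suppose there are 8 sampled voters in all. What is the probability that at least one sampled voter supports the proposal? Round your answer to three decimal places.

P(at least one) = 1 − P(none) = 1 − (1 − 0.41)^8
= 1 − 0.01468 = 0.98532

0.985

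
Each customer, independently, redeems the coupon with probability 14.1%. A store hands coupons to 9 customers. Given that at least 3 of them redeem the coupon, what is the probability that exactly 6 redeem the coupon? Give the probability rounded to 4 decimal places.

0.0034

X ~ Binomial(9, 0.141). Want P(X=6 | X≥3) = P(X=6) / P(X≥3).
P(X=6) = C(9,6)·0.141^6·0.859^3 = 0.000418
P(X≥3) = 1 − 0.254647 − 0.376190 − 0.246998 = 0.122166
Ratio = 0.000418 / 0.122166 = 0.003425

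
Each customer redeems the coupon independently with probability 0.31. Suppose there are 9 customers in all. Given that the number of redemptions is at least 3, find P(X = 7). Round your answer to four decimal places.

0.0084

X ~ Binomial(9, 0.31). Want P(X=7 | X≥3) = P(X=7) / P(X≥3).
P(X=7) = C(9,7)·0.31^7·0.69^2 = 0.004716
P(X≥3) = 1 − 0.035452 − 0.143350 − 0.257614 = 0.563584
Ratio = 0.004716 / 0.563584 = 0.008367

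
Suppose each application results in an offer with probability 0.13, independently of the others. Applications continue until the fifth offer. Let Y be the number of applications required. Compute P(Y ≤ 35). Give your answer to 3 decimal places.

Finishing within 35 applications ⇔ at least 5 successes in the first 35. With X ~ Binomial(35, 0.13), P(Y ≤ 35) = 1 − P(X ≤ 4).
  k=0: C(35,0)·0.13^0·0.87^35 = 0.00764
  k=1: C(35,1)·0.13^1·0.87^34 = 0.03996
  k=2: C(35,2)·0.13^2·0.87^33 = 0.10152
  k=3: C(35,3)·0.13^3·0.87^32 = 0.16686
  k=4: C(35,4)·0.13^4·0.87^31 = 0.19947
1 − 0.51545 = 0.48455

0.485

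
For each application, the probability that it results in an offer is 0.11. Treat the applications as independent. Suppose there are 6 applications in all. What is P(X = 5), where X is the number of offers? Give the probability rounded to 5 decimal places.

0.00009

X ~ Binomial(n=6, p=0.11).
P(X=5) = C(6,5) · p^5 · (1−p)^1
= 6 · 1.6105e-05 · 0.89 = 0.0000860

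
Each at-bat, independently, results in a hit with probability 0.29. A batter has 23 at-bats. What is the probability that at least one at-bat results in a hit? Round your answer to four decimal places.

P(at least one) = 1 − P(none) = 1 − (1 − 0.29)^23
= 1 − 0.000379 = 0.999621

0.9996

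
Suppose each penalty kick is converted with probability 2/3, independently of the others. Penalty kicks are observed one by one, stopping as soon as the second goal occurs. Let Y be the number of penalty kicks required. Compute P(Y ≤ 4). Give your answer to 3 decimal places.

0.889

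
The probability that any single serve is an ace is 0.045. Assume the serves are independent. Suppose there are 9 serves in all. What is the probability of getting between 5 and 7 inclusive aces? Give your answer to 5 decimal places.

0.00002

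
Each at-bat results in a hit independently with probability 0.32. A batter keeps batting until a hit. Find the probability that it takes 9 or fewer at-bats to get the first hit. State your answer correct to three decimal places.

0.969

Y = number of at-bats to the first success; geometric, p = 0.32.
P(Y ≤ 9) = 1 − (1−p)^9 = 1 − 0.03109 = 0.96891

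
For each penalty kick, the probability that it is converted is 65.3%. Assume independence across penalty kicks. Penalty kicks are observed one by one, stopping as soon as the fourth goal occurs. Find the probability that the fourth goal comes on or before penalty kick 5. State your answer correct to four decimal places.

Finishing within 5 penalty kicks ⇔ at least 4 successes in the first 5. With X ~ Binomial(5, 0.653), P(Y ≤ 5) = 1 − P(X ≤ 3).
  k=0: C(5,0)·0.653^0·0.347^5 = 0.005031
  k=1: C(5,1)·0.653^1·0.347^4 = 0.047337
  k=2: C(5,2)·0.653^2·0.347^3 = 0.178162
  k=3: C(5,3)·0.653^3·0.347^2 = 0.335273
1 − 0.565803 = 0.434197

0.4342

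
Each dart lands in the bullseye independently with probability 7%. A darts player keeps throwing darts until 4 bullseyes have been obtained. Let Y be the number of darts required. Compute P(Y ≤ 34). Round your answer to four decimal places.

Finishing within 34 darts ⇔ at least 4 successes in the first 34. With X ~ Binomial(34, 0.07), P(Y ≤ 34) = 1 − P(X ≤ 3).
  k=0: C(34,0)·0.07^0·0.93^34 = 0.084805
  k=1: C(34,1)·0.07^1·0.93^33 = 0.217027
  k=2: C(34,2)·0.07^2·0.93^32 = 0.269534
  k=3: C(34,3)·0.07^3·0.93^31 = 0.216400
1 − 0.787766 = 0.212234

0.2122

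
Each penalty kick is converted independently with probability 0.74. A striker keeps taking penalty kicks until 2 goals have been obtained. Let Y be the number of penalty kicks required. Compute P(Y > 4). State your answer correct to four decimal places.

Needing more than 4 penalty kicks ⇔ fewer than 2 successes in the first 4. With X ~ Binomial(4, 0.74), P(Y > 4) = P(X ≤ 1).
  k=0: C(4,0)·0.74^0·0.26^4 = 0.004570
  k=1: C(4,1)·0.74^1·0.26^3 = 0.052025
P(X ≤ 1) = 0.056595

0.0566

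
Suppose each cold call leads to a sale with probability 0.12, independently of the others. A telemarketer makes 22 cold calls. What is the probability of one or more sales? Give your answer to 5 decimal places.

0.93994

P(at least one) = 1 − P(none) = 1 − (1 − 0.12)^22
= 1 − 0.0600646 = 0.9399354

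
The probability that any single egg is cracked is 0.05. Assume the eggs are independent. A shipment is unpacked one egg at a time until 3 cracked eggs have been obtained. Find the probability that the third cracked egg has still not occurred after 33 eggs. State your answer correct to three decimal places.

Needing more than 33 eggs ⇔ fewer than 3 successes in the first 33. With X ~ Binomial(33, 0.05), P(Y > 33) = P(X ≤ 2).
  k=0: C(33,0)·0.05^0·0.95^33 = 0.18403
  k=1: C(33,1)·0.05^1·0.95^32 = 0.31962
  k=2: C(33,2)·0.05^2·0.95^31 = 0.26916
P(X ≤ 2) = 0.77281

0.773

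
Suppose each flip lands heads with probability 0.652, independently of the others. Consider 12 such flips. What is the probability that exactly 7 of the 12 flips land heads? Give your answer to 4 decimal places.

0.2025

X ~ Binomial(n=12, p=0.652).
P(X=7) = C(12,7) · p^7 · (1−p)^5
= 792 · 0.050088 · 0.0051038 = 0.202467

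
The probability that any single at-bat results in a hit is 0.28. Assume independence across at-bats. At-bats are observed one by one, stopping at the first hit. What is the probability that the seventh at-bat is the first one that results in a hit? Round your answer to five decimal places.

Geometric (trials to first success), p = 0.28.
P(Y = 7) = (1−p)^6 · p = 0.13931 · 0.28 = 0.0390079

0.03901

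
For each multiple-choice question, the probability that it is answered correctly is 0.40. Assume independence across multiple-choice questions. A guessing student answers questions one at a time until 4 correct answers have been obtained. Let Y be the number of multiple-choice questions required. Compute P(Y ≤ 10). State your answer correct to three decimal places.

Finishing within 10 multiple-choice questions ⇔ at least 4 successes in the first 10. With X ~ Binomial(10, 0.40), P(Y ≤ 10) = 1 − P(X ≤ 3).
  k=0: C(10,0)·0.40^0·0.60^10 = 0.00605
  k=1: C(10,1)·0.40^1·0.60^9 = 0.04031
  k=2: C(10,2)·0.40^2·0.60^8 = 0.12093
  k=3: C(10,3)·0.40^3·0.60^7 = 0.21499
1 − 0.38228 = 0.61772

0.618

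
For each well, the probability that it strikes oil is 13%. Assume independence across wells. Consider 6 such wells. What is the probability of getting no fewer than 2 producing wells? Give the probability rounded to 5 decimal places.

X ~ Binomial(6, 0.13); P(X ≥ 2) = Σ C(6,k) p^k (1−p)^(6−k) over k:
  k=2: C(6,2)·0.13^2·0.87^4 = 0.1452295
  k=3: C(6,3)·0.13^3·0.87^3 = 0.0289346
  k=4: C(6,4)·0.13^4·0.87^2 = 0.0032427
  k=5: C(6,5)·0.13^5·0.87^1 = 0.0001938
  k=6: C(6,6)·0.13^6·0.87^0 = 0.0000048
Total = 0.1776055

0.17761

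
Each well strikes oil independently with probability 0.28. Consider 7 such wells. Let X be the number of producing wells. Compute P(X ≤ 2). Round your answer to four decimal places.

0.6919

X ~ Binomial(7, 0.28); P(X ≤ 2) = Σ C(7,k) p^k (1−p)^(7−k) over k:
  k=0: C(7,0)·0.28^0·0.72^7 = 0.100306
  k=1: C(7,1)·0.28^1·0.72^6 = 0.273056
  k=2: C(7,2)·0.28^2·0.72^5 = 0.318565
Total = 0.691927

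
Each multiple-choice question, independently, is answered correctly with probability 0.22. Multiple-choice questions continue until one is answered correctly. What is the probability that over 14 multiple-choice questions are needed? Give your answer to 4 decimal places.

Y = number of multiple-choice questions to the first success; geometric, p = 0.22.
P(Y > 14) = P(first 14 all fail) = (1−p)^14 = 0.030855

0.0309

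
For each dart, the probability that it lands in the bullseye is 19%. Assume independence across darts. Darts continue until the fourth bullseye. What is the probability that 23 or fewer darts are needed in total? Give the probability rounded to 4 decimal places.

0.6609

Finishing within 23 darts ⇔ at least 4 successes in the first 23. With X ~ Binomial(23, 0.19), P(Y ≤ 23) = 1 − P(X ≤ 3).
  k=0: C(23,0)·0.19^0·0.81^23 = 0.007855
  k=1: C(23,1)·0.19^1·0.81^22 = 0.042379
  k=2: C(23,2)·0.19^2·0.81^21 = 0.109349
  k=3: C(23,3)·0.19^3·0.81^20 = 0.179548
1 − 0.339131 = 0.660869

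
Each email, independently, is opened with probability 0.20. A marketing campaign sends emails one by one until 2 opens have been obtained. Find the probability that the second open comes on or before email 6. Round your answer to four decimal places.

0.3446

Finishing within 6 emails ⇔ at least 2 successes in the first 6. With X ~ Binomial(6, 0.20), P(Y ≤ 6) = 1 − P(X ≤ 1).
  k=0: C(6,0)·0.20^0·0.80^6 = 0.262144
  k=1: C(6,1)·0.20^1·0.80^5 = 0.393216
1 − 0.655360 = 0.344640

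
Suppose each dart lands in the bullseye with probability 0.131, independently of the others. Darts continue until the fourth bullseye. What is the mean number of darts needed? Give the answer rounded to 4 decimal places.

30.5344

Y = total darts until the fourth success; negative binomial with r=4, p=0.131.
E[Y] = r / p = 4 / 0.131 = 30.534351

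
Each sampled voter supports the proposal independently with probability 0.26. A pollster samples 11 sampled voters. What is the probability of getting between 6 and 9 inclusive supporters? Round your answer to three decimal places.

0.041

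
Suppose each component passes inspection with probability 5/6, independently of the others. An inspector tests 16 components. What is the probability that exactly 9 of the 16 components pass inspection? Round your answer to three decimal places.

0.008

X ~ Binomial(n=16, p=0.833333).
P(X=9) = C(16,9) · p^9 · (1−p)^7
= 11440 · 0.19381 · 3.5722e-06 = 0.00792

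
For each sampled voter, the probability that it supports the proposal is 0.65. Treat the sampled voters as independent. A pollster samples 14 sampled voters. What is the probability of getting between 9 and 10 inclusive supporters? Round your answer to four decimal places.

0.4200

X ~ Binomial(14, 0.65); P(9 ≤ X ≤ 10) = Σ C(14,k) p^k (1−p)^(14−k) over k:
  k=9: C(14,9)·0.65^9·0.35^5 = 0.217783
  k=10: C(14,10)·0.65^10·0.35^4 = 0.202227
Total = 0.420011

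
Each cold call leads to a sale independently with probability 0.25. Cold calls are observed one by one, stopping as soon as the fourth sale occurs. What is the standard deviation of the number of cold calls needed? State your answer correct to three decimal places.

6.928

Y = total cold calls until the fourth success; negative binomial with r=4, p=0.25.
SD(Y) = √[r(1−p)/p²] = √(48.00000) = 6.92820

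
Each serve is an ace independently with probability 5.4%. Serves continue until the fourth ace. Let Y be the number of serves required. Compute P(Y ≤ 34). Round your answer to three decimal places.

0.109

Finishing within 34 serves ⇔ at least 4 successes in the first 34. With X ~ Binomial(34, 0.054), P(Y ≤ 34) = 1 − P(X ≤ 3).
  k=0: C(34,0)·0.054^0·0.946^34 = 0.15146
  k=1: C(34,1)·0.054^1·0.946^33 = 0.29395
  k=2: C(34,2)·0.054^2·0.946^32 = 0.27686
  k=3: C(34,3)·0.054^3·0.946^31 = 0.16858
1 − 0.89086 = 0.10914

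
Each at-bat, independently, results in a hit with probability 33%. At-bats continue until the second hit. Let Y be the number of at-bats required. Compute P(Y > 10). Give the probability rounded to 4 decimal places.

0.1080

Needing more than 10 at-bats ⇔ fewer than 2 successes in the first 10. With X ~ Binomial(10, 0.33), P(Y > 10) = P(X ≤ 1).
  k=0: C(10,0)·0.33^0·0.67^10 = 0.018228
  k=1: C(10,1)·0.33^1·0.67^9 = 0.089782
P(X ≤ 1) = 0.108010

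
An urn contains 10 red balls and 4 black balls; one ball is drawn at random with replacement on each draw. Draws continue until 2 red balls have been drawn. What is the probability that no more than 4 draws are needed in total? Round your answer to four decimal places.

Finishing within 4 draws ⇔ at least 2 successes in the first 4. With X ~ Binomial(4, 0.714286), P(Y ≤ 4) = 1 − P(X ≤ 1).
  k=0: C(4,0)·0.714286^0·0.285714^4 = 0.006664
  k=1: C(4,1)·0.714286^1·0.285714^3 = 0.066639
1 − 0.073303 = 0.926697

0.9267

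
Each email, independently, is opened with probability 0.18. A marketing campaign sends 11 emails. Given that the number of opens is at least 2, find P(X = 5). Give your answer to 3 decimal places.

X ~ Binomial(11, 0.18). Want P(X=5 | X≥2) = P(X=5) / P(X≥2).
P(X=5) = C(11,5)·0.18^5·0.82^6 = 0.02654
P(X≥2) = 1 − 0.11271 − 0.27215 = 0.61515
Ratio = 0.02654 / 0.61515 = 0.04314

0.043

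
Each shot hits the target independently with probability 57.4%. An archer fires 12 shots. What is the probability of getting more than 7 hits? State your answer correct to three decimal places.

0.366

X ~ Binomial(12, 0.574); P(X ≥ 8) = Σ C(12,k) p^k (1−p)^(12−k) over k:
  k=8: C(12,8)·0.574^8·0.426^4 = 0.19211
  k=9: C(12,9)·0.574^9·0.426^3 = 0.11504
  k=10: C(12,10)·0.574^10·0.426^2 = 0.04650
  k=11: C(12,11)·0.574^11·0.426^1 = 0.01139
  k=12: C(12,12)·0.574^12·0.426^0 = 0.00128
Total = 0.36632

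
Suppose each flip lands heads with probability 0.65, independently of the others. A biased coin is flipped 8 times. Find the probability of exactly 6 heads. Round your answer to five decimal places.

X ~ Binomial(n=8, p=0.65).
P(X=6) = C(8,6) · p^6 · (1−p)^2
= 28 · 0.075419 · 0.1225 = 0.2586868

0.25869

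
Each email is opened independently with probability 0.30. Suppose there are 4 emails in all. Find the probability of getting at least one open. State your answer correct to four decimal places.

0.7599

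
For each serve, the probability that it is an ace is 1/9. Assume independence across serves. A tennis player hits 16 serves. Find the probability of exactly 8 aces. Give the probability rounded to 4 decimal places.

0.0001

X ~ Binomial(n=16, p=0.111111).
P(X=8) = C(16,8) · p^8 · (1−p)^8
= 12870 · 2.3231e-08 · 0.38974 = 0.000117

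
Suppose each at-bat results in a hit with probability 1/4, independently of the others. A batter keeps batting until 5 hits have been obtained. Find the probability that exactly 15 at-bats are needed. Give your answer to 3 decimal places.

0.055

Y = trial on which the fifth success occurs; negative binomial, r=5, p=0.25.
P(Y=15) = C(14,4) · p^5 · (1−p)^10
= 1001 · 0.00097656 · 0.056314 = 0.05505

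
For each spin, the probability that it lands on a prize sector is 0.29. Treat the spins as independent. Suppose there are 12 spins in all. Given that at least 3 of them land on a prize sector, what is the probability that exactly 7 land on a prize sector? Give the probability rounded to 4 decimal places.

X ~ Binomial(12, 0.29). Want P(X=7 | X≥3) = P(X=7) / P(X≥3).
P(X=7) = C(12,7)·0.29^7·0.71^5 = 0.024649
P(X≥3) = 1 − 0.016410 − 0.080431 − 0.180686 = 0.722474
Ratio = 0.024649 / 0.722474 = 0.034118

0.0341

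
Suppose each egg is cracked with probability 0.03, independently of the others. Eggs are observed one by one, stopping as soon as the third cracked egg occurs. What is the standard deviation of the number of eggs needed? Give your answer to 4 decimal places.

Y = total eggs until the third success; negative binomial with r=3, p=0.03.
SD(Y) = √[r(1−p)/p²] = √(3233.333333) = 56.862407

56.8624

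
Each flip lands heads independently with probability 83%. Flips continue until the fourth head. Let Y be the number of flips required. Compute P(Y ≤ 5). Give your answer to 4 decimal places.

0.7973

Finishing within 5 flips ⇔ at least 4 successes in the first 5. With X ~ Binomial(5, 0.83), P(Y ≤ 5) = 1 − P(X ≤ 3).
  k=0: C(5,0)·0.83^0·0.17^5 = 0.000142
  k=1: C(5,1)·0.83^1·0.17^4 = 0.003466
  k=2: C(5,2)·0.83^2·0.17^3 = 0.033846
  k=3: C(5,3)·0.83^3·0.17^2 = 0.165246
1 − 0.202700 = 0.797300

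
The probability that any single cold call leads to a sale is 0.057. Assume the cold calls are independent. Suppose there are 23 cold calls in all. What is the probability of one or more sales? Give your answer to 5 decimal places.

0.74072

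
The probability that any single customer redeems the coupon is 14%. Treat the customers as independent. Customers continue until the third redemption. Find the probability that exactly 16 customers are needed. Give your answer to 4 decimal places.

Y = trial on which the third success occurs; negative binomial, r=3, p=0.14.
P(Y=16) = C(15,2) · p^3 · (1−p)^13
= 105 · 0.002744 · 0.14076 = 0.040556

0.0406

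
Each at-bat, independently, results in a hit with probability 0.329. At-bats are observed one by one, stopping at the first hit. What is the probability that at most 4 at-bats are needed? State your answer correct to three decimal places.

Y = number of at-bats to the first success; geometric, p = 0.329.
P(Y ≤ 4) = 1 − (1−p)^4 = 1 − 0.20272 = 0.79728

0.797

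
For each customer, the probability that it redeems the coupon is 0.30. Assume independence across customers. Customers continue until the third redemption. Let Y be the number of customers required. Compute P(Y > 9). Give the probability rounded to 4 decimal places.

0.4628

Needing more than 9 customers ⇔ fewer than 3 successes in the first 9. With X ~ Binomial(9, 0.30), P(Y > 9) = P(X ≤ 2).
  k=0: C(9,0)·0.30^0·0.70^9 = 0.040354
  k=1: C(9,1)·0.30^1·0.70^8 = 0.155650
  k=2: C(9,2)·0.30^2·0.70^7 = 0.266828
P(X ≤ 2) = 0.462831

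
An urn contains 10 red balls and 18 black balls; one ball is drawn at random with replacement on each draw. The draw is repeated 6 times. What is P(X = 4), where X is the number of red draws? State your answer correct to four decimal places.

0.1009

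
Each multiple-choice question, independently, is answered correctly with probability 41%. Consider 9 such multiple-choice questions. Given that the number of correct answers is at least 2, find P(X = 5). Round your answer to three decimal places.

0.189

X ~ Binomial(9, 0.41). Want P(X=5 | X≥2) = P(X=5) / P(X≥2).
P(X=5) = C(9,5)·0.41^5·0.59^4 = 0.17689
P(X≥2) = 1 − 0.00866 − 0.05418 = 0.93716
Ratio = 0.17689 / 0.93716 = 0.18875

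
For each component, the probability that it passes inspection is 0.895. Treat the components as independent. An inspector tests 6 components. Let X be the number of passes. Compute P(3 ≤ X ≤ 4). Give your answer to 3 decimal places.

X ~ Binomial(6, 0.895); P(3 ≤ X ≤ 4) = Σ C(6,k) p^k (1−p)^(6−k) over k:
  k=3: C(6,3)·0.895^3·0.105^3 = 0.01660
  k=4: C(6,4)·0.895^4·0.105^2 = 0.10611
Total = 0.12271

0.123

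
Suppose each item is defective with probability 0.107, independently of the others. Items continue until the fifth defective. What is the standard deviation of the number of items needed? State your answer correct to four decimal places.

19.7482

Y = total items until the fifth success; negative binomial with r=5, p=0.107.
SD(Y) = √[r(1−p)/p²] = √(389.990392) = 19.748174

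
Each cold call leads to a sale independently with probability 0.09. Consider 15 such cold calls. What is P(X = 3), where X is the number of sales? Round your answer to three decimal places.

X ~ Binomial(n=15, p=0.09).
P(X=3) = C(15,3) · p^3 · (1−p)^12
= 455 · 0.000729 · 0.32248 = 0.10696

0.107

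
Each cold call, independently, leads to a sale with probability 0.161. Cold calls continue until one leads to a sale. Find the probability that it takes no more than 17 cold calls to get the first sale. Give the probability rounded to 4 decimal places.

Y = number of cold calls to the first success; geometric, p = 0.161.
P(Y ≤ 17) = 1 − (1−p)^17 = 1 − 0.050577 = 0.949423

0.9494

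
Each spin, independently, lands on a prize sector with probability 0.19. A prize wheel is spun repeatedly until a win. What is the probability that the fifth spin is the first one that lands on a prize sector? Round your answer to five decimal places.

Geometric (trials to first success), p = 0.19.
P(Y = 5) = (1−p)^4 · p = 0.43047 · 0.19 = 0.0817888

0.08179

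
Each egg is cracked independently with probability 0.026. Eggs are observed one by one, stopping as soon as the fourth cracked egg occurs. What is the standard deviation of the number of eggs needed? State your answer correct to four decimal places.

Y = total eggs until the fourth success; negative binomial with r=4, p=0.026.
SD(Y) = √[r(1−p)/p²] = √(5763.313609) = 75.916491

75.9165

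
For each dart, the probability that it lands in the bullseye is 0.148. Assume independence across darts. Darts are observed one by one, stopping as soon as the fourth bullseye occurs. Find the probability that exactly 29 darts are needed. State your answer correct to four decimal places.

Y = trial on which the fourth success occurs; negative binomial, r=4, p=0.148.
P(Y=29) = C(28,3) · p^4 · (1−p)^25
= 3276 · 0.00047979 · 0.018239 = 0.028667

0.0287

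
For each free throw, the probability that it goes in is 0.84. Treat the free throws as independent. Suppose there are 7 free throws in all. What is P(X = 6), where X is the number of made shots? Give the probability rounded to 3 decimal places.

X ~ Binomial(n=7, p=0.84).
P(X=6) = C(7,6) · p^6 · (1−p)^1
= 7 · 0.3513 · 0.16 = 0.39345

0.393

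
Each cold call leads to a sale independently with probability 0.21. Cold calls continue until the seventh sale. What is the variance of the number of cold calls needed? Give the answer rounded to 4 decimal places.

125.3968

Y = total cold calls until the seventh success; negative binomial with r=7, p=0.21.
Var(Y) = r(1−p)/p² = 7·0.79 / 0.21² = 125.396825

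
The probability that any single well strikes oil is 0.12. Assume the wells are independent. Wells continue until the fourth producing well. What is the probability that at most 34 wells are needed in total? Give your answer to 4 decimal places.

0.5953

Finishing within 34 wells ⇔ at least 4 successes in the first 34. With X ~ Binomial(34, 0.12), P(Y ≤ 34) = 1 − P(X ≤ 3).
  k=0: C(34,0)·0.12^0·0.88^34 = 0.012954
  k=1: C(34,1)·0.12^1·0.88^33 = 0.060060
  k=2: C(34,2)·0.12^2·0.88^32 = 0.135136
  k=3: C(34,3)·0.12^3·0.88^31 = 0.196561
1 − 0.404712 = 0.595288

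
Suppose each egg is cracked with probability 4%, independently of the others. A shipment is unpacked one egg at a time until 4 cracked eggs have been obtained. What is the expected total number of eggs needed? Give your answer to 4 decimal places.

Y = total eggs until the fourth success; negative binomial with r=4, p=0.04.
E[Y] = r / p = 4 / 0.04 = 100.000000

100.0000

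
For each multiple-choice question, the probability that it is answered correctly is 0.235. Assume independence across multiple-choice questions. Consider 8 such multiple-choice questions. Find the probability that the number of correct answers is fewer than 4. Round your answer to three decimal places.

X ~ Binomial(8, 0.235); P(X ≤ 3) = Σ C(8,k) p^k (1−p)^(8−k) over k:
  k=0: C(8,0)·0.235^0·0.765^8 = 0.11730
  k=1: C(8,1)·0.235^1·0.765^7 = 0.28826
  k=2: C(8,2)·0.235^2·0.765^6 = 0.30993
  k=3: C(8,3)·0.235^3·0.765^5 = 0.19041
Total = 0.90590

0.906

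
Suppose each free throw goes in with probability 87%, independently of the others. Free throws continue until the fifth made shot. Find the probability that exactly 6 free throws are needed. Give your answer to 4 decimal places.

0.3240

Y = trial on which the fifth success occurs; negative binomial, r=5, p=0.87.
P(Y=6) = C(5,4) · p^5 · (1−p)^1
= 5 · 0.49842 · 0.13 = 0.323974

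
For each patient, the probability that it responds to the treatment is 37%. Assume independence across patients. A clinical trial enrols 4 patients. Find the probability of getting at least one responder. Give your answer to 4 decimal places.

0.8425

P(at least one) = 1 − P(none) = 1 − (1 − 0.37)^4
= 1 − 0.157530 = 0.842470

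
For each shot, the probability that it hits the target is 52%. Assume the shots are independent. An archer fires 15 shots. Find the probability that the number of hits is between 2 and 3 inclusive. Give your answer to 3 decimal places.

X ~ Binomial(15, 0.52); P(2 ≤ X ≤ 3) = Σ C(15,k) p^k (1−p)^(15−k) over k:
  k=2: C(15,2)·0.52^2·0.48^13 = 0.00204
  k=3: C(15,3)·0.52^3·0.48^12 = 0.00957
Total = 0.01161

0.012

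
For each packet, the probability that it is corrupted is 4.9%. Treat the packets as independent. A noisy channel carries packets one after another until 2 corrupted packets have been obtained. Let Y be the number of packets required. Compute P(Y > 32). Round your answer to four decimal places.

0.5307

Needing more than 32 packets ⇔ fewer than 2 successes in the first 32. With X ~ Binomial(32, 0.049), P(Y > 32) = P(X ≤ 1).
  k=0: C(32,0)·0.049^0·0.951^32 = 0.200344
  k=1: C(32,1)·0.049^1·0.951^31 = 0.330325
P(X ≤ 1) = 0.530670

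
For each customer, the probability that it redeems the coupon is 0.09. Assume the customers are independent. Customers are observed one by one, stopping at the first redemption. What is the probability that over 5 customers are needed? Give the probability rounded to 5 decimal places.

Y = number of customers to the first success; geometric, p = 0.09.
P(Y > 5) = P(first 5 all fail) = (1−p)^5 = 0.6240321

0.62403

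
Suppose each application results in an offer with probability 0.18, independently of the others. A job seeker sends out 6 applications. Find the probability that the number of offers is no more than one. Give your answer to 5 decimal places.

X ~ Binomial(6, 0.18); P(X ≤ 1) = Σ C(6,k) p^k (1−p)^(6−k) over k:
  k=0: C(6,0)·0.18^0·0.82^6 = 0.3040067
  k=1: C(6,1)·0.18^1·0.82^5 = 0.4003990
Total = 0.7044057

0.70441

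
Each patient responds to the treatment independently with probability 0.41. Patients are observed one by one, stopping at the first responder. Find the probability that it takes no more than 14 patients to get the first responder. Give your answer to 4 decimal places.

0.9994

Y = number of patients to the first success; geometric, p = 0.41.
P(Y ≤ 14) = 1 − (1−p)^14 = 1 − 0.000619 = 0.999381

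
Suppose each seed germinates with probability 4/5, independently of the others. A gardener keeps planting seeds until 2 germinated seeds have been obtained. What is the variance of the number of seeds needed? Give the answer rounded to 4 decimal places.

0.6250

Y = total seeds until the second success; negative binomial with r=2, p=0.80.
Var(Y) = r(1−p)/p² = 2·0.20 / 0.80² = 0.625000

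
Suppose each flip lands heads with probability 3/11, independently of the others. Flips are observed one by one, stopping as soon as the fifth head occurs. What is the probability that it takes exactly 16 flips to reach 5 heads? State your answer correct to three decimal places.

Y = trial on which the fifth success occurs; negative binomial, r=5, p=0.272727.
P(Y=16) = C(15,4) · p^5 · (1−p)^11
= 1365 · 0.0015088 · 0.030107 = 0.06201

0.062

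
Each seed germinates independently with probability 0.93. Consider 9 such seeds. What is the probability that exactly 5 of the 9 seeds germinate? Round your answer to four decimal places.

X ~ Binomial(n=9, p=0.93).
P(X=5) = C(9,5) · p^5 · (1−p)^4
= 126 · 0.69569 · 2.401e-05 = 0.002105

0.0021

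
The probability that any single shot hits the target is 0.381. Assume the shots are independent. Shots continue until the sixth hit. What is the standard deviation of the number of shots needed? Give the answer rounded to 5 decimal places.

5.05820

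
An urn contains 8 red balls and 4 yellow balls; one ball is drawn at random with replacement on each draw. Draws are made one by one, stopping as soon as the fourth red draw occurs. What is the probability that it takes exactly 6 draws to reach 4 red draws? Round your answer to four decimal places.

Y = trial on which the fourth success occurs; negative binomial, r=4, p=0.666667.
P(Y=6) = C(5,3) · p^4 · (1−p)^2
= 10 · 0.19753 · 0.11111 = 0.219479

0.2195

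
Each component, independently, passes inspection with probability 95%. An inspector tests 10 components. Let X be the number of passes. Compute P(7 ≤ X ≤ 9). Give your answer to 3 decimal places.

0.400

X ~ Binomial(10, 0.95); P(7 ≤ X ≤ 9) = Σ C(10,k) p^k (1−p)^(10−k) over k:
  k=7: C(10,7)·0.95^7·0.05^3 = 0.01048
  k=8: C(10,8)·0.95^8·0.05^2 = 0.07463
  k=9: C(10,9)·0.95^9·0.05^1 = 0.31512
Total = 0.40023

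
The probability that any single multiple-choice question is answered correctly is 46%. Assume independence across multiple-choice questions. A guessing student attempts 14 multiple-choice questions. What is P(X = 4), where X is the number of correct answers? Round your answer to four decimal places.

X ~ Binomial(n=14, p=0.46).
P(X=4) = C(14,4) · p^4 · (1−p)^10
= 1001 · 0.044775 · 0.0021083 = 0.094494

0.0945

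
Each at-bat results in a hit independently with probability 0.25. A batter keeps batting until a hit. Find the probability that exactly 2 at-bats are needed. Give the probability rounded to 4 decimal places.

Geometric (trials to first success), p = 0.25.
P(Y = 2) = (1−p)^1 · p = 0.75 · 0.25 = 0.187500

0.1875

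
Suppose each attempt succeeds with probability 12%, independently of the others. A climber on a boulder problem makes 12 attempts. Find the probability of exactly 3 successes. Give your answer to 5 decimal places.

0.12031

X ~ Binomial(n=12, p=0.12).
P(X=3) = C(12,3) · p^3 · (1−p)^9
= 220 · 0.001728 · 0.31648 = 0.1203124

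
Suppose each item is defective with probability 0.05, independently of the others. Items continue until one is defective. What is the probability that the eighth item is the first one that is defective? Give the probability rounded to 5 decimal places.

Geometric (trials to first success), p = 0.05.
P(Y = 8) = (1−p)^7 · p = 0.69834 · 0.05 = 0.0349169

0.03492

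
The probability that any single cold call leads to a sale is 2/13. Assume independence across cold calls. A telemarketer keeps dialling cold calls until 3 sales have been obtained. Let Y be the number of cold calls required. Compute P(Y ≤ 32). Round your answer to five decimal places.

Finishing within 32 cold calls ⇔ at least 3 successes in the first 32. With X ~ Binomial(32, 0.153846), P(Y ≤ 32) = 1 − P(X ≤ 2).
  k=0: C(32,0)·0.153846^0·0.846154^32 = 0.0047685
  k=1: C(32,1)·0.153846^1·0.846154^31 = 0.0277438
  k=2: C(32,2)·0.153846^2·0.846154^30 = 0.0781871
1 − 0.1106993 = 0.8893007

0.88930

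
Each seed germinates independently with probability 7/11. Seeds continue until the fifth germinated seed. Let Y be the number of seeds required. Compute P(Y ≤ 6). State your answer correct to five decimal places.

0.29410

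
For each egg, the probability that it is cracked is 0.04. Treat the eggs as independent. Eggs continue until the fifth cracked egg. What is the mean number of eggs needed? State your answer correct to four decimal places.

125.0000

Y = total eggs until the fifth success; negative binomial with r=5, p=0.04.
E[Y] = r / p = 5 / 0.04 = 125.000000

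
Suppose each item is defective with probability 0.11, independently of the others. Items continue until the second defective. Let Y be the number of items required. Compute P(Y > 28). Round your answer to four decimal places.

0.1707

Needing more than 28 items ⇔ fewer than 2 successes in the first 28. With X ~ Binomial(28, 0.11), P(Y > 28) = P(X ≤ 1).
  k=0: C(28,0)·0.11^0·0.89^28 = 0.038275
  k=1: C(28,1)·0.11^1·0.89^27 = 0.132459
P(X ≤ 1) = 0.170734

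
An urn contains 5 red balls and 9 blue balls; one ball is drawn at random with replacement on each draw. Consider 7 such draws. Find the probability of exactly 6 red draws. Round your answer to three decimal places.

0.009

X ~ Binomial(n=7, p=0.357143).
P(X=6) = C(7,6) · p^6 · (1−p)^1
= 7 · 0.0020752 · 0.64286 = 0.00934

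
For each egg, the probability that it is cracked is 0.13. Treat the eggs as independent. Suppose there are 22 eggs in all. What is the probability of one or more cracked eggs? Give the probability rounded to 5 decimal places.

0.95329

P(at least one) = 1 − P(none) = 1 − (1 − 0.13)^22
= 1 − 0.0467115 = 0.9532885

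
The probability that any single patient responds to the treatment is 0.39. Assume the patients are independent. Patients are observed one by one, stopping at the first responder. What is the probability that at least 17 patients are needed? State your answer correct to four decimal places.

Y = number of patients to the first success; geometric, p = 0.39.
P(Y > 16) = P(first 16 all fail) = (1−p)^16 = 0.000368

0.0004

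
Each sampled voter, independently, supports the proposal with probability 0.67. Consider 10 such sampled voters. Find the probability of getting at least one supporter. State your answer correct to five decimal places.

P(at least one) = 1 − P(none) = 1 − (1 − 0.67)^10
= 1 − 0.0000153 = 0.9999847

0.99998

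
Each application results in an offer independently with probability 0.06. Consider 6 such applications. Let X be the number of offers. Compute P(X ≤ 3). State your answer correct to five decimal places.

X ~ Binomial(6, 0.06); P(X ≤ 3) = Σ C(6,k) p^k (1−p)^(6−k) over k:
  k=0: C(6,0)·0.06^0·0.94^6 = 0.6898698
  k=1: C(6,1)·0.06^1·0.94^5 = 0.2642054
  k=2: C(6,2)·0.06^2·0.94^4 = 0.0421604
  k=3: C(6,3)·0.06^3·0.94^3 = 0.0035881
Total = 0.9998238

0.99982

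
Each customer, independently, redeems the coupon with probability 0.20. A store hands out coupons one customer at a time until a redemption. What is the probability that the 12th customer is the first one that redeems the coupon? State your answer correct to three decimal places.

0.017

Geometric (trials to first success), p = 0.20.
P(Y = 12) = (1−p)^11 · p = 0.085899 · 0.20 = 0.01718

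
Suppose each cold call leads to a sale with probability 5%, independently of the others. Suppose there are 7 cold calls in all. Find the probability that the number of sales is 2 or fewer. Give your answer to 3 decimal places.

0.996

X ~ Binomial(7, 0.05); P(X ≤ 2) = Σ C(7,k) p^k (1−p)^(7−k) over k:
  k=0: C(7,0)·0.05^0·0.95^7 = 0.69834
  k=1: C(7,1)·0.05^1·0.95^6 = 0.25728
  k=2: C(7,2)·0.05^2·0.95^5 = 0.04062
Total = 0.99624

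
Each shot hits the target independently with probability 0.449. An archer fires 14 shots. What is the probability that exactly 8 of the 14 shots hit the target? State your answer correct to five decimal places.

0.13881

X ~ Binomial(n=14, p=0.449).
P(X=8) = C(14,8) · p^8 · (1−p)^6
= 3003 · 0.0016519 · 0.027984 = 0.1388148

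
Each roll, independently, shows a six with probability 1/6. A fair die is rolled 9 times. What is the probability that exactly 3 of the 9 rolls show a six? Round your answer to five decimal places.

X ~ Binomial(n=9, p=0.166667).
P(X=3) = C(9,3) · p^3 · (1−p)^6
= 84 · 0.0046296 · 0.3349 = 0.1302381

0.13024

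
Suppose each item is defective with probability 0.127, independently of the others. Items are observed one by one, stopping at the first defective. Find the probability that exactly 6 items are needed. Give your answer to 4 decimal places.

Geometric (trials to first success), p = 0.127.
P(Y = 6) = (1−p)^5 · p = 0.50707 · 0.127 = 0.064398

0.0644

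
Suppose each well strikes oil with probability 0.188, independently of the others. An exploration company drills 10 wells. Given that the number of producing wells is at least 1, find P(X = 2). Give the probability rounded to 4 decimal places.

0.3434

X ~ Binomial(10, 0.188). Want P(X=2 | X≥1) = P(X=2) / P(X≥1).
P(X=2) = C(10,2)·0.188^2·0.812^8 = 0.300591
P(X≥1) = 1 − 0.124612 = 0.875388
Ratio = 0.300591 / 0.875388 = 0.343381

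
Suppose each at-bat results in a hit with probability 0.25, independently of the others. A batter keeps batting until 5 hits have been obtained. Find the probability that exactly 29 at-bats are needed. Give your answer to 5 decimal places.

0.02006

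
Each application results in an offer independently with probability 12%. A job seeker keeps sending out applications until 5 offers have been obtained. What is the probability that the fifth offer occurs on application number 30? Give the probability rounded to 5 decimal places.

0.02419

Y = trial on which the fifth success occurs; negative binomial, r=5, p=0.12.
P(Y=30) = C(29,4) · p^5 · (1−p)^25
= 23751 · 2.4883e-05 · 0.040932 = 0.0241911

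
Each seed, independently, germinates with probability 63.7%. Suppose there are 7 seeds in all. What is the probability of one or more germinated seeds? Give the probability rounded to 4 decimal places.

P(at least one) = 1 − P(none) = 1 − (1 − 0.637)^7
= 1 − 0.000831 = 0.999169

0.9992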